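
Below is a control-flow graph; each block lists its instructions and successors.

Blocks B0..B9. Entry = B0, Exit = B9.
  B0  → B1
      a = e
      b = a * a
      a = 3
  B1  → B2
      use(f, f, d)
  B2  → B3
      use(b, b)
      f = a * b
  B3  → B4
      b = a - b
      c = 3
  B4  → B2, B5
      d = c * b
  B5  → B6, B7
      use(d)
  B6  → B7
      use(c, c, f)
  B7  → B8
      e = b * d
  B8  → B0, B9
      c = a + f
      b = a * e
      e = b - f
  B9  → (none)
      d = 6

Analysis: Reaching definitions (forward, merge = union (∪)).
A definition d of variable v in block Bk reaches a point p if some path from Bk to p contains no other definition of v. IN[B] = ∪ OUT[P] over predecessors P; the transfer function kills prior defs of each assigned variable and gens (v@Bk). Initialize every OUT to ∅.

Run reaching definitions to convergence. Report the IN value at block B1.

Converged values:
  B0: | IN={a@B0, b@B8, c@B8, d@B4, e@B8, f@B2} | OUT={a@B0, b@B0, c@B8, d@B4, e@B8, f@B2}
  B1: | IN={a@B0, b@B0, c@B8, d@B4, e@B8, f@B2} | OUT={a@B0, b@B0, c@B8, d@B4, e@B8, f@B2}
  B2: | IN={a@B0, b@B0, b@B3, c@B3, c@B8, d@B4, e@B8, f@B2} | OUT={a@B0, b@B0, b@B3, c@B3, c@B8, d@B4, e@B8, f@B2}
  B3: | IN={a@B0, b@B0, b@B3, c@B3, c@B8, d@B4, e@B8, f@B2} | OUT={a@B0, b@B3, c@B3, d@B4, e@B8, f@B2}
  B4: | IN={a@B0, b@B3, c@B3, d@B4, e@B8, f@B2} | OUT={a@B0, b@B3, c@B3, d@B4, e@B8, f@B2}
  B5: | IN={a@B0, b@B3, c@B3, d@B4, e@B8, f@B2} | OUT={a@B0, b@B3, c@B3, d@B4, e@B8, f@B2}
  B6: | IN={a@B0, b@B3, c@B3, d@B4, e@B8, f@B2} | OUT={a@B0, b@B3, c@B3, d@B4, e@B8, f@B2}
  B7: | IN={a@B0, b@B3, c@B3, d@B4, e@B8, f@B2} | OUT={a@B0, b@B3, c@B3, d@B4, e@B7, f@B2}
  B8: | IN={a@B0, b@B3, c@B3, d@B4, e@B7, f@B2} | OUT={a@B0, b@B8, c@B8, d@B4, e@B8, f@B2}
  B9: | IN={a@B0, b@B8, c@B8, d@B4, e@B8, f@B2} | OUT={a@B0, b@B8, c@B8, d@B9, e@B8, f@B2}

Merge at B1: IN[B1] = OUT[B0] = {a@B0, b@B0, c@B8, d@B4, e@B8, f@B2}

Answer: {a@B0, b@B0, c@B8, d@B4, e@B8, f@B2}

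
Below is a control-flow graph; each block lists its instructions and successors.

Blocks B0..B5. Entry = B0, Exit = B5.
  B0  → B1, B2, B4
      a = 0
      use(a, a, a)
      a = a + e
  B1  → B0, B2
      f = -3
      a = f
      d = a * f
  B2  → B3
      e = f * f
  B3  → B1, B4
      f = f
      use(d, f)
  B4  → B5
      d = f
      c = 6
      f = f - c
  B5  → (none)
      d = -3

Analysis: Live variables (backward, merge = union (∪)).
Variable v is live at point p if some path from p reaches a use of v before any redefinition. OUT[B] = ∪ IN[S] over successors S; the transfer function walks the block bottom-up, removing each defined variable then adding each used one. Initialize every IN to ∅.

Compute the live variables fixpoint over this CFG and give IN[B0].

Answer: {d, e, f}

Trace:
Converged values:
  B0:  IN={d, e, f}  OUT={d, e, f}
  B1:  IN={e}  OUT={d, e, f}
  B2:  IN={d, f}  OUT={d, e, f}
  B3:  IN={d, e, f}  OUT={e, f}
  B4:  IN={f}  OUT={}
  B5:  IN={}  OUT={}

Merge at B0: OUT[B0] = IN[B1] ⊔ IN[B2] ⊔ IN[B4] = {d, e, f}
Applying B0's transfer function to that OUT value gives IN[B0] (row B0 above).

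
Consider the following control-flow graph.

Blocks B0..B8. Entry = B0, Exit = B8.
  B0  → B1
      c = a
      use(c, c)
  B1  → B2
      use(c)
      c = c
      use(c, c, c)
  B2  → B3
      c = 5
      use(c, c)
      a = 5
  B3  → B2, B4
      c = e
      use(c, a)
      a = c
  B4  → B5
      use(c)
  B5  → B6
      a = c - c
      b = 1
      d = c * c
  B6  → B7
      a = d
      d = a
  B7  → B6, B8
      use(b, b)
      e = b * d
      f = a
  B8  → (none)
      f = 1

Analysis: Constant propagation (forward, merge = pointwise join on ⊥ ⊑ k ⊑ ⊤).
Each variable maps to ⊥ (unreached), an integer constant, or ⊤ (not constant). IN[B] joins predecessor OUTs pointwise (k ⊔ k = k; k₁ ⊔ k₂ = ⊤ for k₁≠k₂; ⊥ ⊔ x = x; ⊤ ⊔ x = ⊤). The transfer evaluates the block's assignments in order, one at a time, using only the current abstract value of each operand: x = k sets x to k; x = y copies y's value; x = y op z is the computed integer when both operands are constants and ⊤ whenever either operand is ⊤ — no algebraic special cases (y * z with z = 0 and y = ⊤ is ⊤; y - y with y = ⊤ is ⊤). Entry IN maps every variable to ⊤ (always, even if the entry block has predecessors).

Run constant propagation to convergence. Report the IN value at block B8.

Answer: {a: ⊤, b: 1, c: ⊤, d: ⊤, e: ⊤, f: ⊤}

Trace:
Fixpoint table:
  B0: | IN=(all ⊤) | OUT=(all ⊤)
  B1: | IN=(all ⊤) | OUT=(all ⊤)
  B2: | IN=(all ⊤) | OUT={a:5, c:5; rest ⊤}
  B3: | IN={a:5, c:5; rest ⊤} | OUT=(all ⊤)
  B4: | IN=(all ⊤) | OUT=(all ⊤)
  B5: | IN=(all ⊤) | OUT={b:1; rest ⊤}
  B6: | IN={b:1; rest ⊤} | OUT={b:1; rest ⊤}
  B7: | IN={b:1; rest ⊤} | OUT={b:1; rest ⊤}
  B8: | IN={b:1; rest ⊤} | OUT={b:1, f:1; rest ⊤}

Merge at B8: IN[B8] = OUT[B7] = {a: ⊤, b: 1, c: ⊤, d: ⊤, e: ⊤, f: ⊤}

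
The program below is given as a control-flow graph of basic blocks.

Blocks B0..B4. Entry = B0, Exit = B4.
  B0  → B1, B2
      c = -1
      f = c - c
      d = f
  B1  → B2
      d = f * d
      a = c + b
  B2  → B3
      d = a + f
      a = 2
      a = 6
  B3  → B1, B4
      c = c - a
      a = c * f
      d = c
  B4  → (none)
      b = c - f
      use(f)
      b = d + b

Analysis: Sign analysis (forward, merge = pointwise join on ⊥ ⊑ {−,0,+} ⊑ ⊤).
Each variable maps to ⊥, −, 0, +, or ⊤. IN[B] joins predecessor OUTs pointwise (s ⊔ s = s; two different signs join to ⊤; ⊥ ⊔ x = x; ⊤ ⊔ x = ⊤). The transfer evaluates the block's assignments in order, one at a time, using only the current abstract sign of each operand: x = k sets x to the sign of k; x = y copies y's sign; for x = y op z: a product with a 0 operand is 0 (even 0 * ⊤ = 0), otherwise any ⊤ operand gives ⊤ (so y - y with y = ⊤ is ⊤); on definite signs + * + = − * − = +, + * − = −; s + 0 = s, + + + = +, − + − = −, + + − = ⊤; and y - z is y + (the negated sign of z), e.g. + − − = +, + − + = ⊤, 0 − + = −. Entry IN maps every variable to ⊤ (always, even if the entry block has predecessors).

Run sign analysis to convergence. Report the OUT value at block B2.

Fixpoint table:
  B0:  IN=(all ⊤)  OUT={c:-; rest ⊤}
  B1:  IN={c:-; rest ⊤}  OUT={c:-; rest ⊤}
  B2:  IN={c:-; rest ⊤}  OUT={a:+, c:-; rest ⊤}
  B3:  IN={a:+, c:-; rest ⊤}  OUT={c:-, d:-; rest ⊤}
  B4:  IN={c:-, d:-; rest ⊤}  OUT={c:-, d:-; rest ⊤}

Merge at B2: IN[B2] = OUT[B0] ⊔ OUT[B1] = {a: ⊤, b: ⊤, c: -, d: ⊤, e: ⊤, f: ⊤}
Applying B2's transfer function to that IN value gives OUT[B2] (row B2 above).

Answer: {a: +, b: ⊤, c: -, d: ⊤, e: ⊤, f: ⊤}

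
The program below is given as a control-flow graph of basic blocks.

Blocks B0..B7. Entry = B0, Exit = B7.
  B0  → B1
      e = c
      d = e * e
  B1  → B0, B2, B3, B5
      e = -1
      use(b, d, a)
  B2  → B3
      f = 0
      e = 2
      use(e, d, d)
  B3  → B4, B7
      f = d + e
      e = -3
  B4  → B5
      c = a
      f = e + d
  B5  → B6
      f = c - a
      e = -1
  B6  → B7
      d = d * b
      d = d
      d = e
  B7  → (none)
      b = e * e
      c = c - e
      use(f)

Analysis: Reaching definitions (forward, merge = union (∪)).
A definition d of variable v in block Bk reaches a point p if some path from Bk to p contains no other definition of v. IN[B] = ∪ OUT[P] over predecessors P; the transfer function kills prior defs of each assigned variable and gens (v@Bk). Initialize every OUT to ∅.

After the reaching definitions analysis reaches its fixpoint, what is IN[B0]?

Answer: {d@B0, e@B1}

Working:
Converged values:
  B0:   IN={d@B0, e@B1}   OUT={d@B0, e@B0}
  B1:   IN={d@B0, e@B0}   OUT={d@B0, e@B1}
  B2:   IN={d@B0, e@B1}   OUT={d@B0, e@B2, f@B2}
  B3:   IN={d@B0, e@B1, e@B2, f@B2}   OUT={d@B0, e@B3, f@B3}
  B4:   IN={d@B0, e@B3, f@B3}   OUT={c@B4, d@B0, e@B3, f@B4}
  B5:   IN={c@B4, d@B0, e@B1, e@B3, f@B4}   OUT={c@B4, d@B0, e@B5, f@B5}
  B6:   IN={c@B4, d@B0, e@B5, f@B5}   OUT={c@B4, d@B6, e@B5, f@B5}
  B7:   IN={c@B4, d@B0, d@B6, e@B3, e@B5, f@B3, f@B5}   OUT={b@B7, c@B7, d@B0, d@B6, e@B3, e@B5, f@B3, f@B5}

Merge at B0 (entry node, so the boundary value {} is joined with the incoming edge(s)): IN[B0] = {} ⊔ OUT[B1] = {d@B0, e@B1}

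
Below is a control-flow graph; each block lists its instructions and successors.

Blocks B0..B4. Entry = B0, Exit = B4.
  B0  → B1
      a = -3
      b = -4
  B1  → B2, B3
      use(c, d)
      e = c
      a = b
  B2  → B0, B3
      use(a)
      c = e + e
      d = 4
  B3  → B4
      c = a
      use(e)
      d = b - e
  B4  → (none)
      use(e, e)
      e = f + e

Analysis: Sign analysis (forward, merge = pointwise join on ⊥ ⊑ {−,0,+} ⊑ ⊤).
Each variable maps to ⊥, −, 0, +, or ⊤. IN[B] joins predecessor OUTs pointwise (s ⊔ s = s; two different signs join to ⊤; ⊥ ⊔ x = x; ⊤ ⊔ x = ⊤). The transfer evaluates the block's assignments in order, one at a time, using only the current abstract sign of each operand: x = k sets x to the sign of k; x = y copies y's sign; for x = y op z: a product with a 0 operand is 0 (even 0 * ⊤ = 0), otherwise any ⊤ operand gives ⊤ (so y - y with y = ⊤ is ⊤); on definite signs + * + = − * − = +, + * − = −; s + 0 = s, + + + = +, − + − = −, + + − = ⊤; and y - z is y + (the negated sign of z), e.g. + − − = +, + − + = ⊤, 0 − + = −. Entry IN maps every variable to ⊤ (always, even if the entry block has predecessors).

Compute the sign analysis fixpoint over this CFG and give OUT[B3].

Converged values:
  B0:  IN=(all ⊤)  OUT={a:-, b:-; rest ⊤}
  B1:  IN={a:-, b:-; rest ⊤}  OUT={a:-, b:-; rest ⊤}
  B2:  IN={a:-, b:-; rest ⊤}  OUT={a:-, b:-, d:+; rest ⊤}
  B3:  IN={a:-, b:-; rest ⊤}  OUT={a:-, b:-, c:-; rest ⊤}
  B4:  IN={a:-, b:-, c:-; rest ⊤}  OUT={a:-, b:-, c:-; rest ⊤}

Merge at B3: IN[B3] = OUT[B1] ⊔ OUT[B2] = {a: -, b: -, c: ⊤, d: ⊤, e: ⊤, f: ⊤}
Applying B3's transfer function to that IN value gives OUT[B3] (row B3 above).

Answer: {a: -, b: -, c: -, d: ⊤, e: ⊤, f: ⊤}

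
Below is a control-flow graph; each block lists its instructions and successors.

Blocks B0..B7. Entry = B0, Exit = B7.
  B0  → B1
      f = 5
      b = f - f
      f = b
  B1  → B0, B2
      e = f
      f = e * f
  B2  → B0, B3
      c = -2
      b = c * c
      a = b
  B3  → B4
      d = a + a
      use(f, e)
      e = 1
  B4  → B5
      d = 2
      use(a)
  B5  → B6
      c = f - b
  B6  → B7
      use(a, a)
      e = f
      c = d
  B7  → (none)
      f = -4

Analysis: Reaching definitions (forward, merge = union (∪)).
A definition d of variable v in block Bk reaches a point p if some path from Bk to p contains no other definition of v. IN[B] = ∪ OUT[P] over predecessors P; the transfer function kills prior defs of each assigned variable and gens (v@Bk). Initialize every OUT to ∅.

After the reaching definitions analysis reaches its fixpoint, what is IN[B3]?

Answer: {a@B2, b@B2, c@B2, e@B1, f@B1}

Derivation:
Fixpoint table:
  B0:  IN={a@B2, b@B0, b@B2, c@B2, e@B1, f@B1}  OUT={a@B2, b@B0, c@B2, e@B1, f@B0}
  B1:  IN={a@B2, b@B0, c@B2, e@B1, f@B0}  OUT={a@B2, b@B0, c@B2, e@B1, f@B1}
  B2:  IN={a@B2, b@B0, c@B2, e@B1, f@B1}  OUT={a@B2, b@B2, c@B2, e@B1, f@B1}
  B3:  IN={a@B2, b@B2, c@B2, e@B1, f@B1}  OUT={a@B2, b@B2, c@B2, d@B3, e@B3, f@B1}
  B4:  IN={a@B2, b@B2, c@B2, d@B3, e@B3, f@B1}  OUT={a@B2, b@B2, c@B2, d@B4, e@B3, f@B1}
  B5:  IN={a@B2, b@B2, c@B2, d@B4, e@B3, f@B1}  OUT={a@B2, b@B2, c@B5, d@B4, e@B3, f@B1}
  B6:  IN={a@B2, b@B2, c@B5, d@B4, e@B3, f@B1}  OUT={a@B2, b@B2, c@B6, d@B4, e@B6, f@B1}
  B7:  IN={a@B2, b@B2, c@B6, d@B4, e@B6, f@B1}  OUT={a@B2, b@B2, c@B6, d@B4, e@B6, f@B7}

Merge at B3: IN[B3] = OUT[B2] = {a@B2, b@B2, c@B2, e@B1, f@B1}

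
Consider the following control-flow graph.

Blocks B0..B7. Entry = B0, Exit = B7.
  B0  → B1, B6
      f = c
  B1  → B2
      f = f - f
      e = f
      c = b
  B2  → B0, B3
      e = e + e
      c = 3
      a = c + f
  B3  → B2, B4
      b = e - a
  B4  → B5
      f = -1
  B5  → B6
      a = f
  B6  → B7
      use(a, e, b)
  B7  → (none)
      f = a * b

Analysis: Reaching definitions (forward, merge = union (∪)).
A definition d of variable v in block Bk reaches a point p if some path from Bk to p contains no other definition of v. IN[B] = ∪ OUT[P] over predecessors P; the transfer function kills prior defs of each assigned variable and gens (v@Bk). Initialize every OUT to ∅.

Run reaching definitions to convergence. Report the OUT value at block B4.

Answer: {a@B2, b@B3, c@B2, e@B2, f@B4}

Derivation:
Per-block solution:
  B0: | IN={a@B2, b@B3, c@B2, e@B2, f@B1} | OUT={a@B2, b@B3, c@B2, e@B2, f@B0}
  B1: | IN={a@B2, b@B3, c@B2, e@B2, f@B0} | OUT={a@B2, b@B3, c@B1, e@B1, f@B1}
  B2: | IN={a@B2, b@B3, c@B1, c@B2, e@B1, e@B2, f@B1} | OUT={a@B2, b@B3, c@B2, e@B2, f@B1}
  B3: | IN={a@B2, b@B3, c@B2, e@B2, f@B1} | OUT={a@B2, b@B3, c@B2, e@B2, f@B1}
  B4: | IN={a@B2, b@B3, c@B2, e@B2, f@B1} | OUT={a@B2, b@B3, c@B2, e@B2, f@B4}
  B5: | IN={a@B2, b@B3, c@B2, e@B2, f@B4} | OUT={a@B5, b@B3, c@B2, e@B2, f@B4}
  B6: | IN={a@B2, a@B5, b@B3, c@B2, e@B2, f@B0, f@B4} | OUT={a@B2, a@B5, b@B3, c@B2, e@B2, f@B0, f@B4}
  B7: | IN={a@B2, a@B5, b@B3, c@B2, e@B2, f@B0, f@B4} | OUT={a@B2, a@B5, b@B3, c@B2, e@B2, f@B7}

Merge at B4: IN[B4] = OUT[B3] = {a@B2, b@B3, c@B2, e@B2, f@B1}
Applying B4's transfer function to that IN value gives OUT[B4] (row B4 above).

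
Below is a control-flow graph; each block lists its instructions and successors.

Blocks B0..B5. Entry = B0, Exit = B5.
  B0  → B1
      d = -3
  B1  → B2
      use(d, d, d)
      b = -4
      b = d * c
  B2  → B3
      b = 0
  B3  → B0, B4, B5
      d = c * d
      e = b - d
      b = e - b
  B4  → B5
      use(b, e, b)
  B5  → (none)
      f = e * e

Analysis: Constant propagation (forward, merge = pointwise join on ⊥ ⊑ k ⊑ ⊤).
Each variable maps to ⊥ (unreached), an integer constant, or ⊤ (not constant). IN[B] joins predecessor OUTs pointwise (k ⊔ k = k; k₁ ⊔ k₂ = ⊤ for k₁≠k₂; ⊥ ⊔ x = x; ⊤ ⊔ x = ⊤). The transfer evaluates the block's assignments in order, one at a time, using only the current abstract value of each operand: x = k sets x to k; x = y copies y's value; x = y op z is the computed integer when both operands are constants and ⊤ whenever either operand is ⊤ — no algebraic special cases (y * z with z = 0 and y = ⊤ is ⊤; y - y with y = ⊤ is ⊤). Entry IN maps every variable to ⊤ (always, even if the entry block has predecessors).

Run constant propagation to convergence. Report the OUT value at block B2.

Answer: {a: ⊤, b: 0, c: ⊤, d: -3, e: ⊤, f: ⊤}

Working:
Fixpoint table:
  B0:   IN=(all ⊤)   OUT={d:-3; rest ⊤}
  B1:   IN={d:-3; rest ⊤}   OUT={d:-3; rest ⊤}
  B2:   IN={d:-3; rest ⊤}   OUT={b:0, d:-3; rest ⊤}
  B3:   IN={b:0, d:-3; rest ⊤}   OUT=(all ⊤)
  B4:   IN=(all ⊤)   OUT=(all ⊤)
  B5:   IN=(all ⊤)   OUT=(all ⊤)

Merge at B2: IN[B2] = OUT[B1] = {a: ⊤, b: ⊤, c: ⊤, d: -3, e: ⊤, f: ⊤}
Applying B2's transfer function to that IN value gives OUT[B2] (row B2 above).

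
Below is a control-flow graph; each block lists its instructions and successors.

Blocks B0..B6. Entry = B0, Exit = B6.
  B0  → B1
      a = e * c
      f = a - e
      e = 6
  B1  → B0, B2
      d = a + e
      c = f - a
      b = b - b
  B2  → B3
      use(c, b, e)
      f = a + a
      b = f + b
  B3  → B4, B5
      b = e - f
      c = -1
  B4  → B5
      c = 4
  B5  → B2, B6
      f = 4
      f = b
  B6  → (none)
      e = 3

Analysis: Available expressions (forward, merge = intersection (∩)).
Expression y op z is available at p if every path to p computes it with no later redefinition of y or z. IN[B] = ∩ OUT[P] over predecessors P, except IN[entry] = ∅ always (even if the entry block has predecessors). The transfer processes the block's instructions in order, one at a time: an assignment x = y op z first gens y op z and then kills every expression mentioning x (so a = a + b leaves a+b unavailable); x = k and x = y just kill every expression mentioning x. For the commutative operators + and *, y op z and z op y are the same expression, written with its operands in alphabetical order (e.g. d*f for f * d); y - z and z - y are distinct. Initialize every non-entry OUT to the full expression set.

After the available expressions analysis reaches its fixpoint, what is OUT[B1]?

Per-block solution:
  B0:  IN={}  OUT={}
  B1:  IN={}  OUT={a+e, f-a}
  B2:  IN={a+e}  OUT={a+a, a+e}
  B3:  IN={a+a, a+e}  OUT={a+a, a+e, e-f}
  B4:  IN={a+a, a+e, e-f}  OUT={a+a, a+e, e-f}
  B5:  IN={a+a, a+e, e-f}  OUT={a+a, a+e}
  B6:  IN={a+a, a+e}  OUT={a+a}

Merge at B1: IN[B1] = OUT[B0] = {}
Applying B1's transfer function to that IN value gives OUT[B1] (row B1 above).

Answer: {a+e, f-a}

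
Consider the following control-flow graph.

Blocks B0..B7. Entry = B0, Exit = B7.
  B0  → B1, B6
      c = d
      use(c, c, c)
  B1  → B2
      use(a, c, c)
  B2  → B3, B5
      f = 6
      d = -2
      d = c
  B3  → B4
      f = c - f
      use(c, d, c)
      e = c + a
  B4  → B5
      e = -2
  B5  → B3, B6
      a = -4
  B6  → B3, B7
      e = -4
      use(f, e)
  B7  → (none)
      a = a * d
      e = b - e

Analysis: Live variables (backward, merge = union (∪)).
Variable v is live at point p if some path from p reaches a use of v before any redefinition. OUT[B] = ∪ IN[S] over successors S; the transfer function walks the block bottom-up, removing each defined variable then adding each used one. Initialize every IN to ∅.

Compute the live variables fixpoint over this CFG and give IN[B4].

Converged values:
  B0:  IN={a, b, d, f}  OUT={a, b, c, d, f}
  B1:  IN={a, b, c}  OUT={a, b, c}
  B2:  IN={a, b, c}  OUT={a, b, c, d, f}
  B3:  IN={a, b, c, d, f}  OUT={b, c, d, f}
  B4:  IN={b, c, d, f}  OUT={b, c, d, f}
  B5:  IN={b, c, d, f}  OUT={a, b, c, d, f}
  B6:  IN={a, b, c, d, f}  OUT={a, b, c, d, e, f}
  B7:  IN={a, b, d, e}  OUT={}

Merge at B4: OUT[B4] = IN[B5] = {b, c, d, f}
Applying B4's transfer function to that OUT value gives IN[B4] (row B4 above).

Answer: {b, c, d, f}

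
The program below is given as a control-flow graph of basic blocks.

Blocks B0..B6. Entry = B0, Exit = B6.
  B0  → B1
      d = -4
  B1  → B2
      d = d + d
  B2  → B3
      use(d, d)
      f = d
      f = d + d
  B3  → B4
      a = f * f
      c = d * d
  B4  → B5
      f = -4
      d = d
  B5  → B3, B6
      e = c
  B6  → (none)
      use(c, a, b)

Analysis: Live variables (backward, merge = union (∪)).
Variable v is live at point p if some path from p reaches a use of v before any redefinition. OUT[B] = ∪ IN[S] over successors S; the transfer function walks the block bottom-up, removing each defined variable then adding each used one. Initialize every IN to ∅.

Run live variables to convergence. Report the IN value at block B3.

Fixpoint table:
  B0:  IN={b}  OUT={b, d}
  B1:  IN={b, d}  OUT={b, d}
  B2:  IN={b, d}  OUT={b, d, f}
  B3:  IN={b, d, f}  OUT={a, b, c, d}
  B4:  IN={a, b, c, d}  OUT={a, b, c, d, f}
  B5:  IN={a, b, c, d, f}  OUT={a, b, c, d, f}
  B6:  IN={a, b, c}  OUT={}

Merge at B3: OUT[B3] = IN[B4] = {a, b, c, d}
Applying B3's transfer function to that OUT value gives IN[B3] (row B3 above).

Answer: {b, d, f}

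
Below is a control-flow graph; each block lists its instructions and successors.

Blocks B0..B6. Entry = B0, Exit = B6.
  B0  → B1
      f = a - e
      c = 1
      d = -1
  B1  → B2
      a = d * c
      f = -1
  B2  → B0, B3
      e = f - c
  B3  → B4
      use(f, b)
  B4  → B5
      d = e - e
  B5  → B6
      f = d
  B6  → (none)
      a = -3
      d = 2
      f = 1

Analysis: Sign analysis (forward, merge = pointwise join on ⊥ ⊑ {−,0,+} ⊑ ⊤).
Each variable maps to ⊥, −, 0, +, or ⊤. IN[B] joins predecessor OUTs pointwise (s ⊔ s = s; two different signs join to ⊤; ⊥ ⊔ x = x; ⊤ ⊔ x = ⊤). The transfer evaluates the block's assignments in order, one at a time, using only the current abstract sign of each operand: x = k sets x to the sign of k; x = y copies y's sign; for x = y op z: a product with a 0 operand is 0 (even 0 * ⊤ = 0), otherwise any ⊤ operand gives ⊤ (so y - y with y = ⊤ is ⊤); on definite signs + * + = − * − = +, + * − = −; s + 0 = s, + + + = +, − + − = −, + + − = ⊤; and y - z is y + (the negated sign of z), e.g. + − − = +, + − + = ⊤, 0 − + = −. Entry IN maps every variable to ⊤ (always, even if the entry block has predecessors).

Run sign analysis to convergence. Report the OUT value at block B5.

Converged values:
  B0: | IN=(all ⊤) | OUT={c:+, d:-; rest ⊤}
  B1: | IN={c:+, d:-; rest ⊤} | OUT={a:-, c:+, d:-, f:-; rest ⊤}
  B2: | IN={a:-, c:+, d:-, f:-; rest ⊤} | OUT={a:-, c:+, d:-, e:-, f:-; rest ⊤}
  B3: | IN={a:-, c:+, d:-, e:-, f:-; rest ⊤} | OUT={a:-, c:+, d:-, e:-, f:-; rest ⊤}
  B4: | IN={a:-, c:+, d:-, e:-, f:-; rest ⊤} | OUT={a:-, c:+, e:-, f:-; rest ⊤}
  B5: | IN={a:-, c:+, e:-, f:-; rest ⊤} | OUT={a:-, c:+, e:-; rest ⊤}
  B6: | IN={a:-, c:+, e:-; rest ⊤} | OUT={a:-, c:+, d:+, e:-, f:+; rest ⊤}

Merge at B5: IN[B5] = OUT[B4] = {a: -, b: ⊤, c: +, d: ⊤, e: -, f: -}
Applying B5's transfer function to that IN value gives OUT[B5] (row B5 above).

Answer: {a: -, b: ⊤, c: +, d: ⊤, e: -, f: ⊤}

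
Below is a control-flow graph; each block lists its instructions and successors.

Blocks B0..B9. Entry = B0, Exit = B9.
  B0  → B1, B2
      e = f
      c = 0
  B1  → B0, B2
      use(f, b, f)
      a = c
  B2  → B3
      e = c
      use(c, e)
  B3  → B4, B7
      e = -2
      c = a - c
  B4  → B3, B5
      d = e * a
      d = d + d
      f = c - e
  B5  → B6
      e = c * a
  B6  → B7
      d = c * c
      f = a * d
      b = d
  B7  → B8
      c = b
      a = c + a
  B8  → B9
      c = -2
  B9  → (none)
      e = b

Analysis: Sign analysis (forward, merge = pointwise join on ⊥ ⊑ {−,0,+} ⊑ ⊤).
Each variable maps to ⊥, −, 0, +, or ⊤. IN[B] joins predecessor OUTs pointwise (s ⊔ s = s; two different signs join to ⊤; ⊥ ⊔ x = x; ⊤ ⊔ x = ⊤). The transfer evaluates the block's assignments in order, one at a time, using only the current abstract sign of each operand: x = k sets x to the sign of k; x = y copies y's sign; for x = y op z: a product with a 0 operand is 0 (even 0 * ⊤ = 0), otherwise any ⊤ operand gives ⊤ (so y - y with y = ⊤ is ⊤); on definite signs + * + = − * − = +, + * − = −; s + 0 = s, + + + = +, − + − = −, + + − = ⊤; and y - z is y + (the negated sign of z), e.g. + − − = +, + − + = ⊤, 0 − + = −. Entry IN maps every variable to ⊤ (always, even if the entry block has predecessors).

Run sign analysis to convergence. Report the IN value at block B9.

Converged values:
  B0: | IN=(all ⊤) | OUT={c:0; rest ⊤}
  B1: | IN={c:0; rest ⊤} | OUT={a:0, c:0; rest ⊤}
  B2: | IN={c:0; rest ⊤} | OUT={c:0, e:0; rest ⊤}
  B3: | IN=(all ⊤) | OUT={e:-; rest ⊤}
  B4: | IN={e:-; rest ⊤} | OUT={e:-; rest ⊤}
  B5: | IN={e:-; rest ⊤} | OUT=(all ⊤)
  B6: | IN=(all ⊤) | OUT=(all ⊤)
  B7: | IN=(all ⊤) | OUT=(all ⊤)
  B8: | IN=(all ⊤) | OUT={c:-; rest ⊤}
  B9: | IN={c:-; rest ⊤} | OUT={c:-; rest ⊤}

Merge at B9: IN[B9] = OUT[B8] = {a: ⊤, b: ⊤, c: -, d: ⊤, e: ⊤, f: ⊤}

Answer: {a: ⊤, b: ⊤, c: -, d: ⊤, e: ⊤, f: ⊤}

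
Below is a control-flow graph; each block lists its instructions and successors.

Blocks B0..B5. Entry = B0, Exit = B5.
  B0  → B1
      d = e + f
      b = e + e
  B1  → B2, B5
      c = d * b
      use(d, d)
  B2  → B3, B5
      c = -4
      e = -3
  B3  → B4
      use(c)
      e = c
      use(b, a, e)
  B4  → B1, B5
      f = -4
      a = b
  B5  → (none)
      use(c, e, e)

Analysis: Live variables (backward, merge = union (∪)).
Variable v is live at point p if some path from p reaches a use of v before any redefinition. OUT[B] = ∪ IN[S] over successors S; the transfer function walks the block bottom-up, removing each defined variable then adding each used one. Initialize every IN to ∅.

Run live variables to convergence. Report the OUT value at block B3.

Fixpoint table:
  B0:  IN={a, e, f}  OUT={a, b, d, e}
  B1:  IN={a, b, d, e}  OUT={a, b, c, d, e}
  B2:  IN={a, b, d}  OUT={a, b, c, d, e}
  B3:  IN={a, b, c, d}  OUT={b, c, d, e}
  B4:  IN={b, c, d, e}  OUT={a, b, c, d, e}
  B5:  IN={c, e}  OUT={}

Merge at B3: OUT[B3] = IN[B4] = {b, c, d, e}

Answer: {b, c, d, e}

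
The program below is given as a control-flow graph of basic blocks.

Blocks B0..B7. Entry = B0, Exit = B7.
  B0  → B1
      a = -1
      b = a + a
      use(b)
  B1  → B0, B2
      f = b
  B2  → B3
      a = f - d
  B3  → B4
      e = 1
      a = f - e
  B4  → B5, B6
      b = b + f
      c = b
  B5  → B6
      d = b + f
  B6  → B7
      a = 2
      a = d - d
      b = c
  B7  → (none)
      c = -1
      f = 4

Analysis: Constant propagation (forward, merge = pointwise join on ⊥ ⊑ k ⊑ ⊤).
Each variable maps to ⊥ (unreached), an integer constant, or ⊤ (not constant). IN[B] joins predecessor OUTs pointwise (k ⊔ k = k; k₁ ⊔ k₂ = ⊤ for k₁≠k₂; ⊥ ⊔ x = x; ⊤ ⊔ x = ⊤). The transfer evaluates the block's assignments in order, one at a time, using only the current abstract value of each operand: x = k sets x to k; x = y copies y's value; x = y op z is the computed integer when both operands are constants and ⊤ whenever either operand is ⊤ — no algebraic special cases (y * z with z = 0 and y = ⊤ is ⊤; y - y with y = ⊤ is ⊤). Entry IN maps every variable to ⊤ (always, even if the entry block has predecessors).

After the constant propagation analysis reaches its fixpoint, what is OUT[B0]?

Converged values:
  B0:   IN=(all ⊤)   OUT={a:-1, b:-2; rest ⊤}
  B1:   IN={a:-1, b:-2; rest ⊤}   OUT={a:-1, b:-2, f:-2; rest ⊤}
  B2:   IN={a:-1, b:-2, f:-2; rest ⊤}   OUT={b:-2, f:-2; rest ⊤}
  B3:   IN={b:-2, f:-2; rest ⊤}   OUT={a:-3, b:-2, e:1, f:-2; rest ⊤}
  B4:   IN={a:-3, b:-2, e:1, f:-2; rest ⊤}   OUT={a:-3, b:-4, c:-4, e:1, f:-2; rest ⊤}
  B5:   IN={a:-3, b:-4, c:-4, e:1, f:-2; rest ⊤}   OUT={a:-3, b:-4, c:-4, d:-6, e:1, f:-2; rest ⊤}
  B6:   IN={a:-3, b:-4, c:-4, e:1, f:-2; rest ⊤}   OUT={b:-4, c:-4, e:1, f:-2; rest ⊤}
  B7:   IN={b:-4, c:-4, e:1, f:-2; rest ⊤}   OUT={b:-4, c:-1, e:1, f:4; rest ⊤}

Merge at B0 (entry node, so the boundary value (all ⊤) is joined with the incoming edge(s)): IN[B0] = (all ⊤) ⊔ OUT[B1] = {a: ⊤, b: ⊤, c: ⊤, d: ⊤, e: ⊤, f: ⊤}
Applying B0's transfer function to that IN value gives OUT[B0] (row B0 above).

Answer: {a: -1, b: -2, c: ⊤, d: ⊤, e: ⊤, f: ⊤}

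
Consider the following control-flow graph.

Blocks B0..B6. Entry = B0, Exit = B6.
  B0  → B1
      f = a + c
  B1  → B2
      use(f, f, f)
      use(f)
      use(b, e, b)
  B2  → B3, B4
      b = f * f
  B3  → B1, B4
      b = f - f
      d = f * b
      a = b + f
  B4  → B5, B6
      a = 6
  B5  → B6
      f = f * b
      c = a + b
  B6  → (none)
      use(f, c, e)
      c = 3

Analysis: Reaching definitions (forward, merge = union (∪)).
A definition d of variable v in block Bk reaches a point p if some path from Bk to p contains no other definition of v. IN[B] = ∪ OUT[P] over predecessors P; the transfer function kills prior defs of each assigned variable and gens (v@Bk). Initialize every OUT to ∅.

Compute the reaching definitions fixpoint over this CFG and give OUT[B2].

Per-block solution:
  B0:   IN={}   OUT={f@B0}
  B1:   IN={a@B3, b@B3, d@B3, f@B0}   OUT={a@B3, b@B3, d@B3, f@B0}
  B2:   IN={a@B3, b@B3, d@B3, f@B0}   OUT={a@B3, b@B2, d@B3, f@B0}
  B3:   IN={a@B3, b@B2, d@B3, f@B0}   OUT={a@B3, b@B3, d@B3, f@B0}
  B4:   IN={a@B3, b@B2, b@B3, d@B3, f@B0}   OUT={a@B4, b@B2, b@B3, d@B3, f@B0}
  B5:   IN={a@B4, b@B2, b@B3, d@B3, f@B0}   OUT={a@B4, b@B2, b@B3, c@B5, d@B3, f@B5}
  B6:   IN={a@B4, b@B2, b@B3, c@B5, d@B3, f@B0, f@B5}   OUT={a@B4, b@B2, b@B3, c@B6, d@B3, f@B0, f@B5}

Merge at B2: IN[B2] = OUT[B1] = {a@B3, b@B3, d@B3, f@B0}
Applying B2's transfer function to that IN value gives OUT[B2] (row B2 above).

Answer: {a@B3, b@B2, d@B3, f@B0}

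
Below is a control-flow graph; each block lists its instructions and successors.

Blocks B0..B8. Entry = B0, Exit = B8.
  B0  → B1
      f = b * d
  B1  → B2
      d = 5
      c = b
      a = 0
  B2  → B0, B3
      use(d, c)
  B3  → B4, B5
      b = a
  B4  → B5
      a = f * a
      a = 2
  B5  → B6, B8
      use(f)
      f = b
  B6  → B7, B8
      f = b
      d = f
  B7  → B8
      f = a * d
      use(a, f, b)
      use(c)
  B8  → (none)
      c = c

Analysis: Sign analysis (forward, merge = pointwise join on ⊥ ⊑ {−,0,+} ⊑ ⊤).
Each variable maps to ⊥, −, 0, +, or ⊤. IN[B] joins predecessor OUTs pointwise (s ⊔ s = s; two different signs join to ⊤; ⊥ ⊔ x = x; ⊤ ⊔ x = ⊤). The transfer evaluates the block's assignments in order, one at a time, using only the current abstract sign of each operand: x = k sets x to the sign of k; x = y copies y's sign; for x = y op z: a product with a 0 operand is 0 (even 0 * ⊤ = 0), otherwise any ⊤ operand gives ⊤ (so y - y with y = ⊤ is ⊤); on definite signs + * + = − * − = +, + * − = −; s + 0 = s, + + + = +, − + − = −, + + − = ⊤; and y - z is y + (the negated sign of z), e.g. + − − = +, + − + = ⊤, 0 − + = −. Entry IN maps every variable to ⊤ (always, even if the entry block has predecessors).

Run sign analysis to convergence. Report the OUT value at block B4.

Answer: {a: +, b: 0, c: ⊤, d: +, e: ⊤, f: ⊤}

Derivation:
Fixpoint table:
  B0:  IN=(all ⊤)  OUT=(all ⊤)
  B1:  IN=(all ⊤)  OUT={a:0, d:+; rest ⊤}
  B2:  IN={a:0, d:+; rest ⊤}  OUT={a:0, d:+; rest ⊤}
  B3:  IN={a:0, d:+; rest ⊤}  OUT={a:0, b:0, d:+; rest ⊤}
  B4:  IN={a:0, b:0, d:+; rest ⊤}  OUT={a:+, b:0, d:+; rest ⊤}
  B5:  IN={b:0, d:+; rest ⊤}  OUT={b:0, d:+, f:0; rest ⊤}
  B6:  IN={b:0, d:+, f:0; rest ⊤}  OUT={b:0, d:0, f:0; rest ⊤}
  B7:  IN={b:0, d:0, f:0; rest ⊤}  OUT={b:0, d:0, f:0; rest ⊤}
  B8:  IN={b:0, f:0; rest ⊤}  OUT={b:0, f:0; rest ⊤}

Merge at B4: IN[B4] = OUT[B3] = {a: 0, b: 0, c: ⊤, d: +, e: ⊤, f: ⊤}
Applying B4's transfer function to that IN value gives OUT[B4] (row B4 above).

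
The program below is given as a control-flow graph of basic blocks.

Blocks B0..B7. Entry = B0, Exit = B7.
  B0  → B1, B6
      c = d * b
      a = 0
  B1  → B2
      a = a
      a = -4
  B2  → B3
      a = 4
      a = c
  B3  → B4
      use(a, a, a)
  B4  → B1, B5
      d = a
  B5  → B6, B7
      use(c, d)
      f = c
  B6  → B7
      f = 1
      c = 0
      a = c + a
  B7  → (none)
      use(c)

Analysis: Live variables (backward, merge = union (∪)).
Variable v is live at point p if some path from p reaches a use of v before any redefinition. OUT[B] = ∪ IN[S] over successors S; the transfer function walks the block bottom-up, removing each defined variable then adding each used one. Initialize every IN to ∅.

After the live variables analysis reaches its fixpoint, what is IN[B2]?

Answer: {c}

Working:
Per-block solution:
  B0:  IN={b, d}  OUT={a, c}
  B1:  IN={a, c}  OUT={c}
  B2:  IN={c}  OUT={a, c}
  B3:  IN={a, c}  OUT={a, c}
  B4:  IN={a, c}  OUT={a, c, d}
  B5:  IN={a, c, d}  OUT={a, c}
  B6:  IN={a}  OUT={c}
  B7:  IN={c}  OUT={}

Merge at B2: OUT[B2] = IN[B3] = {a, c}
Applying B2's transfer function to that OUT value gives IN[B2] (row B2 above).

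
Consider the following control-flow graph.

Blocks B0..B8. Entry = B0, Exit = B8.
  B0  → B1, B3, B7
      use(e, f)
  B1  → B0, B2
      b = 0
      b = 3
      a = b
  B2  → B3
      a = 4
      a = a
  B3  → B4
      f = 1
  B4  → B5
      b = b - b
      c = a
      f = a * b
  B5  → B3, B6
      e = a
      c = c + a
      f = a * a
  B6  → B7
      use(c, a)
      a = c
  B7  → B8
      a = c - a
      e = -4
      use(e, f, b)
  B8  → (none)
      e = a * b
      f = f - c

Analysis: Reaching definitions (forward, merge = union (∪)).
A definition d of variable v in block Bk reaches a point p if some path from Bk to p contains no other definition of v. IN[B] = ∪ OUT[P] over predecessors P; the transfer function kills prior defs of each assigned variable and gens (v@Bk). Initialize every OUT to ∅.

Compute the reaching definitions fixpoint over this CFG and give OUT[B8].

Answer: {a@B7, b@B1, b@B4, c@B5, e@B8, f@B8}

Working:
Per-block solution:
  B0:  IN={a@B1, b@B1}  OUT={a@B1, b@B1}
  B1:  IN={a@B1, b@B1}  OUT={a@B1, b@B1}
  B2:  IN={a@B1, b@B1}  OUT={a@B2, b@B1}
  B3:  IN={a@B1, a@B2, b@B1, b@B4, c@B5, e@B5, f@B5}  OUT={a@B1, a@B2, b@B1, b@B4, c@B5, e@B5, f@B3}
  B4:  IN={a@B1, a@B2, b@B1, b@B4, c@B5, e@B5, f@B3}  OUT={a@B1, a@B2, b@B4, c@B4, e@B5, f@B4}
  B5:  IN={a@B1, a@B2, b@B4, c@B4, e@B5, f@B4}  OUT={a@B1, a@B2, b@B4, c@B5, e@B5, f@B5}
  B6:  IN={a@B1, a@B2, b@B4, c@B5, e@B5, f@B5}  OUT={a@B6, b@B4, c@B5, e@B5, f@B5}
  B7:  IN={a@B1, a@B6, b@B1, b@B4, c@B5, e@B5, f@B5}  OUT={a@B7, b@B1, b@B4, c@B5, e@B7, f@B5}
  B8:  IN={a@B7, b@B1, b@B4, c@B5, e@B7, f@B5}  OUT={a@B7, b@B1, b@B4, c@B5, e@B8, f@B8}

Merge at B8: IN[B8] = OUT[B7] = {a@B7, b@B1, b@B4, c@B5, e@B7, f@B5}
Applying B8's transfer function to that IN value gives OUT[B8] (row B8 above).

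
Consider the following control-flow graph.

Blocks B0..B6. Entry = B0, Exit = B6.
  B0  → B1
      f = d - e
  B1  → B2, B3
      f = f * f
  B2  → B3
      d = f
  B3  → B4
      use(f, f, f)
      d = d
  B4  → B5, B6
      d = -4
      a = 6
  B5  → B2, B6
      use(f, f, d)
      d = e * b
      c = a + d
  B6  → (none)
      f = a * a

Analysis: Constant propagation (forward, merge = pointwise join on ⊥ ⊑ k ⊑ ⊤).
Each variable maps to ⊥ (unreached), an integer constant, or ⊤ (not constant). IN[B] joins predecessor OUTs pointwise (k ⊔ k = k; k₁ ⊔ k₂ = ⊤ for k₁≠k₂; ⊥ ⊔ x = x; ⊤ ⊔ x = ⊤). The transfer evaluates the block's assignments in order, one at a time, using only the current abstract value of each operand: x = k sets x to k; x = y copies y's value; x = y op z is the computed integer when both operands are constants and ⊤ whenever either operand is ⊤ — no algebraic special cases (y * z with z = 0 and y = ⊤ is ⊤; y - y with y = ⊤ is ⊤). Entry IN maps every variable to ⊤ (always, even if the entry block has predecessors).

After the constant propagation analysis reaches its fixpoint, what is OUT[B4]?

Per-block solution:
  B0:  IN=(all ⊤)  OUT=(all ⊤)
  B1:  IN=(all ⊤)  OUT=(all ⊤)
  B2:  IN=(all ⊤)  OUT=(all ⊤)
  B3:  IN=(all ⊤)  OUT=(all ⊤)
  B4:  IN=(all ⊤)  OUT={a:6, d:-4; rest ⊤}
  B5:  IN={a:6, d:-4; rest ⊤}  OUT={a:6; rest ⊤}
  B6:  IN={a:6; rest ⊤}  OUT={a:6, f:36; rest ⊤}

Merge at B4: IN[B4] = OUT[B3] = {a: ⊤, b: ⊤, c: ⊤, d: ⊤, e: ⊤, f: ⊤}
Applying B4's transfer function to that IN value gives OUT[B4] (row B4 above).

Answer: {a: 6, b: ⊤, c: ⊤, d: -4, e: ⊤, f: ⊤}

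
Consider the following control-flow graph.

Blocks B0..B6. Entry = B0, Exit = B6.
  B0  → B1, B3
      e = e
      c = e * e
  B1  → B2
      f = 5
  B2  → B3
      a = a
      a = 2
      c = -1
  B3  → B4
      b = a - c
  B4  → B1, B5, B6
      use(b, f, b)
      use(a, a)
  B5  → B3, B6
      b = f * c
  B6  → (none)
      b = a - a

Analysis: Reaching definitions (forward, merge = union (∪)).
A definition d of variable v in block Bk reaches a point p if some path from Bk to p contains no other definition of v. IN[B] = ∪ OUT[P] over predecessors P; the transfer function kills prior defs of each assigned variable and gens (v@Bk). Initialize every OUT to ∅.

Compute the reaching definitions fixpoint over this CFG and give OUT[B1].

Answer: {a@B2, b@B3, c@B0, c@B2, e@B0, f@B1}

Derivation:
Converged values:
  B0:  IN={}  OUT={c@B0, e@B0}
  B1:  IN={a@B2, b@B3, c@B0, c@B2, e@B0, f@B1}  OUT={a@B2, b@B3, c@B0, c@B2, e@B0, f@B1}
  B2:  IN={a@B2, b@B3, c@B0, c@B2, e@B0, f@B1}  OUT={a@B2, b@B3, c@B2, e@B0, f@B1}
  B3:  IN={a@B2, b@B3, b@B5, c@B0, c@B2, e@B0, f@B1}  OUT={a@B2, b@B3, c@B0, c@B2, e@B0, f@B1}
  B4:  IN={a@B2, b@B3, c@B0, c@B2, e@B0, f@B1}  OUT={a@B2, b@B3, c@B0, c@B2, e@B0, f@B1}
  B5:  IN={a@B2, b@B3, c@B0, c@B2, e@B0, f@B1}  OUT={a@B2, b@B5, c@B0, c@B2, e@B0, f@B1}
  B6:  IN={a@B2, b@B3, b@B5, c@B0, c@B2, e@B0, f@B1}  OUT={a@B2, b@B6, c@B0, c@B2, e@B0, f@B1}

Merge at B1: IN[B1] = OUT[B0] ⊔ OUT[B4] = {a@B2, b@B3, c@B0, c@B2, e@B0, f@B1}
Applying B1's transfer function to that IN value gives OUT[B1] (row B1 above).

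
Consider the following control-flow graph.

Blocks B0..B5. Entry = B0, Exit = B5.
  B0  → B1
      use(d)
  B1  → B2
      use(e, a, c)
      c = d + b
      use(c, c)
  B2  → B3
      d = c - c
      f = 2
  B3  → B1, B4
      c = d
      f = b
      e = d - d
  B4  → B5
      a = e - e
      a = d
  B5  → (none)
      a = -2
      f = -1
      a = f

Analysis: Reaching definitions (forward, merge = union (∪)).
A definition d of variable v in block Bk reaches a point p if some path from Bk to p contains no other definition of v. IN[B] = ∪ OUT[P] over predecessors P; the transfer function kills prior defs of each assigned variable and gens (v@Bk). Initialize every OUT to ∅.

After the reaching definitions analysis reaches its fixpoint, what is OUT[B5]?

Answer: {a@B5, c@B3, d@B2, e@B3, f@B5}

Derivation:
Fixpoint table:
  B0:  IN={}  OUT={}
  B1:  IN={c@B3, d@B2, e@B3, f@B3}  OUT={c@B1, d@B2, e@B3, f@B3}
  B2:  IN={c@B1, d@B2, e@B3, f@B3}  OUT={c@B1, d@B2, e@B3, f@B2}
  B3:  IN={c@B1, d@B2, e@B3, f@B2}  OUT={c@B3, d@B2, e@B3, f@B3}
  B4:  IN={c@B3, d@B2, e@B3, f@B3}  OUT={a@B4, c@B3, d@B2, e@B3, f@B3}
  B5:  IN={a@B4, c@B3, d@B2, e@B3, f@B3}  OUT={a@B5, c@B3, d@B2, e@B3, f@B5}

Merge at B5: IN[B5] = OUT[B4] = {a@B4, c@B3, d@B2, e@B3, f@B3}
Applying B5's transfer function to that IN value gives OUT[B5] (row B5 above).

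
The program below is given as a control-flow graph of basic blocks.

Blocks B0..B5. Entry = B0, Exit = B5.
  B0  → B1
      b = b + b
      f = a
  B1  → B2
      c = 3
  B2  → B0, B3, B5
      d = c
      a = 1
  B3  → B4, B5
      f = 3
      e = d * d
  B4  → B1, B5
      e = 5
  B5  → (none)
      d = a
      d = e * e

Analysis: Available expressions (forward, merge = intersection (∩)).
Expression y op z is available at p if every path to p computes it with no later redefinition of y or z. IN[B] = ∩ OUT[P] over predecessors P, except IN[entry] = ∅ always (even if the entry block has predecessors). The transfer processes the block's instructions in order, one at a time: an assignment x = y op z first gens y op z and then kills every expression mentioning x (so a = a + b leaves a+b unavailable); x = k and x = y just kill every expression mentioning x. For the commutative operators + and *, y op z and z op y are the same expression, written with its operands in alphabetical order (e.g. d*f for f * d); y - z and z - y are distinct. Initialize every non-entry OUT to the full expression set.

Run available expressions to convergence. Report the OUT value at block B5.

Converged values:
  B0: | IN={} | OUT={}
  B1: | IN={} | OUT={}
  B2: | IN={} | OUT={}
  B3: | IN={} | OUT={d*d}
  B4: | IN={d*d} | OUT={d*d}
  B5: | IN={} | OUT={e*e}

Merge at B5: IN[B5] = OUT[B2] ∩ OUT[B3] ∩ OUT[B4] = {}
Applying B5's transfer function to that IN value gives OUT[B5] (row B5 above).

Answer: {e*e}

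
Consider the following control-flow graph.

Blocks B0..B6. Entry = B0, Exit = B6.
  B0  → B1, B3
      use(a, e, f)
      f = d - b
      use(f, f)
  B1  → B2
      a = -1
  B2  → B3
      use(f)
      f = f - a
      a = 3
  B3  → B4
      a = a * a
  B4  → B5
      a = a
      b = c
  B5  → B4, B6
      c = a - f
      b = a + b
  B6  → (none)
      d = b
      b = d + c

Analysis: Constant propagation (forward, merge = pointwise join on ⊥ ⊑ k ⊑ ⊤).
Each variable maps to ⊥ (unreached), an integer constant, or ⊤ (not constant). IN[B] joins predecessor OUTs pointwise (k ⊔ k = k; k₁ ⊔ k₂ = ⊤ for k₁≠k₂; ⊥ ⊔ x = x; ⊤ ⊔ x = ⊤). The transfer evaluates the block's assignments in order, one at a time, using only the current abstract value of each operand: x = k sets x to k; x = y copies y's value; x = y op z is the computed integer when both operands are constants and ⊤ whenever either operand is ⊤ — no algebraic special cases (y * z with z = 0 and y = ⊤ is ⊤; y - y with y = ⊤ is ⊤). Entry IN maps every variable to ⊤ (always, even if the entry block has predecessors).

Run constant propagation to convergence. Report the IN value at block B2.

Answer: {a: -1, b: ⊤, c: ⊤, d: ⊤, e: ⊤, f: ⊤}

Working:
Fixpoint table:
  B0:   IN=(all ⊤)   OUT=(all ⊤)
  B1:   IN=(all ⊤)   OUT={a:-1; rest ⊤}
  B2:   IN={a:-1; rest ⊤}   OUT={a:3; rest ⊤}
  B3:   IN=(all ⊤)   OUT=(all ⊤)
  B4:   IN=(all ⊤)   OUT=(all ⊤)
  B5:   IN=(all ⊤)   OUT=(all ⊤)
  B6:   IN=(all ⊤)   OUT=(all ⊤)

Merge at B2: IN[B2] = OUT[B1] = {a: -1, b: ⊤, c: ⊤, d: ⊤, e: ⊤, f: ⊤}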